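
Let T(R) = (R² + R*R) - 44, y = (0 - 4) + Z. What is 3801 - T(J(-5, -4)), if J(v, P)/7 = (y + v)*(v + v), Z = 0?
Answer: -789955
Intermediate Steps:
y = -4 (y = (0 - 4) + 0 = -4 + 0 = -4)
J(v, P) = 14*v*(-4 + v) (J(v, P) = 7*((-4 + v)*(v + v)) = 7*((-4 + v)*(2*v)) = 7*(2*v*(-4 + v)) = 14*v*(-4 + v))
T(R) = -44 + 2*R² (T(R) = (R² + R²) - 44 = 2*R² - 44 = -44 + 2*R²)
3801 - T(J(-5, -4)) = 3801 - (-44 + 2*(14*(-5)*(-4 - 5))²) = 3801 - (-44 + 2*(14*(-5)*(-9))²) = 3801 - (-44 + 2*630²) = 3801 - (-44 + 2*396900) = 3801 - (-44 + 793800) = 3801 - 1*793756 = 3801 - 793756 = -789955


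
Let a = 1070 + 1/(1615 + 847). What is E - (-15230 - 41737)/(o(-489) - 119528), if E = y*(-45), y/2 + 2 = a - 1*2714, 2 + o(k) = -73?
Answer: 21810768236508/147231293 ≈ 1.4814e+5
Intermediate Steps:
o(k) = -75 (o(k) = -2 - 73 = -75)
a = 2634341/2462 (a = 1070 + 1/2462 = 2634341/2462 ≈ 1070.0)
y = -4052451/1231 (y = -4 + 2*(2634341/2462 - 1*2714) = -4 + 2*(2634341/2462 - 2714) = -4 + 2*(-4047527/2462) = -4 - 4047527/1231 = -4052451/1231 ≈ -3292.0)
E = 182360295/1231 (E = -4052451/1231*(-45) = 182360295/1231 ≈ 1.4814e+5)
E - (-15230 - 41737)/(o(-489) - 119528) = 182360295/1231 - (-15230 - 41737)/(-75 - 119528) = 182360295/1231 - (-56967)/(-119603) = 182360295/1231 - (-56967)*(-1)/119603 = 182360295/1231 - 1*56967/119603 = 182360295/1231 - 56967/119603 = 21810768236508/147231293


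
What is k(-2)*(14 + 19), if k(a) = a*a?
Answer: 132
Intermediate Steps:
k(a) = a²
k(-2)*(14 + 19) = (-2)²*(14 + 19) = 4*33 = 132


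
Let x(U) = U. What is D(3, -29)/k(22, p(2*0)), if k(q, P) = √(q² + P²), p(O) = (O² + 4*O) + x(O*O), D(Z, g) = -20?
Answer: -10/11 ≈ -0.90909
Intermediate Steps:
p(O) = 2*O² + 4*O (p(O) = (O² + 4*O) + O*O = (O² + 4*O) + O² = 2*O² + 4*O)
k(q, P) = √(P² + q²)
D(3, -29)/k(22, p(2*0)) = -20/√((2*(2*0)*(2 + 2*0))² + 22²) = -20/√((2*0*(2 + 0))² + 484) = -20/√((2*0*2)² + 484) = -20/√(0² + 484) = -20/√(0 + 484) = -20/(√484) = -20/22 = -20*1/22 = -10/11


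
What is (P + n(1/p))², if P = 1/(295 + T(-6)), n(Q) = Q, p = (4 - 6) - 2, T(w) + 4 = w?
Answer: 78961/1299600 ≈ 0.060758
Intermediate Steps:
T(w) = -4 + w
p = -4 (p = -2 - 2 = -4)
P = 1/285 (P = 1/(295 + (-4 - 6)) = 1/(295 - 10) = 1/285 ≈ 0.0035088)
(P + n(1/p))² = (1/285 + 1/(-4))² = (1/285 - ¼)² = (-281/1140)² = 78961/1299600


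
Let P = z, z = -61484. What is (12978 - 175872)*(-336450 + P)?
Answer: 64821060996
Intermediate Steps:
P = -61484
(12978 - 175872)*(-336450 + P) = (12978 - 175872)*(-336450 - 61484) = -162894*(-397934) = 64821060996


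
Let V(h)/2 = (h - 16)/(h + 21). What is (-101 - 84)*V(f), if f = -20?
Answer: 13320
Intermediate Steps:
V(h) = 2*(-16 + h)/(21 + h) (V(h) = 2*((h - 16)/(h + 21)) = 2*((-16 + h)/(21 + h)) = 2*(-16 + h)/(21 + h))
(-101 - 84)*V(f) = (-101 - 84)*(2*(-16 - 20)/(21 - 20)) = -370*(-36)/1 = -370*(-36) = -185*(-72) = 13320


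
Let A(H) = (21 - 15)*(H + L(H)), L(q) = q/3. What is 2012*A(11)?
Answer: 177056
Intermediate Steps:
L(q) = q/3 (L(q) = q*(⅓) = q/3)
A(H) = 8*H (A(H) = (21 - 15)*(H + H/3) = 6*(4*H/3) = 8*H)
2012*A(11) = 2012*(8*11) = 2012*88 = 177056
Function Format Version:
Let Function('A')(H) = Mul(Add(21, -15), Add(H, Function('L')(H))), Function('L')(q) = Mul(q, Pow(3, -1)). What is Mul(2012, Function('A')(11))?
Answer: 177056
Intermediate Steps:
Function('L')(q) = Mul(Rational(1, 3), q) (Function('L')(q) = Mul(q, Rational(1, 3)) = Mul(Rational(1, 3), q))
Function('A')(H) = Mul(8, H) (Function('A')(H) = Mul(Add(21, -15), Add(H, Mul(Rational(1, 3), H))) = Mul(6, Mul(Rational(4, 3), H)) = Mul(8, H))
Mul(2012, Function('A')(11)) = Mul(2012, Mul(8, 11)) = Mul(2012, 88) = 177056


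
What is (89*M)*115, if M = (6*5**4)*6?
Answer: 230287500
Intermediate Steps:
M = 22500 (M = (6*625)*6 = 3750*6 = 22500)
(89*M)*115 = (89*22500)*115 = 2002500*115 = 230287500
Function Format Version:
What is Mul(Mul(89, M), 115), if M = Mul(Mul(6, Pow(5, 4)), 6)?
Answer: 230287500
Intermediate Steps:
M = 22500 (M = Mul(Mul(6, 625), 6) = Mul(3750, 6) = 22500)
Mul(Mul(89, M), 115) = Mul(Mul(89, 22500), 115) = Mul(2002500, 115) = 230287500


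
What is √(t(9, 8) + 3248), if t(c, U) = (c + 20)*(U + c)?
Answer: √3741 ≈ 61.164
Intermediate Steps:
t(c, U) = (20 + c)*(U + c)
√(t(9, 8) + 3248) = √((9² + 20*8 + 20*9 + 8*9) + 3248) = √((81 + 160 + 180 + 72) + 3248) = √(493 + 3248) = √3741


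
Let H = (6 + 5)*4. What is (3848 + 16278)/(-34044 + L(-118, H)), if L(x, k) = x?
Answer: -347/589 ≈ -0.58913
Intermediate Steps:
H = 44 (H = 11*4 = 44)
(3848 + 16278)/(-34044 + L(-118, H)) = (3848 + 16278)/(-34044 - 118) = 20126/(-34162) = 20126*(-1/34162) = -347/589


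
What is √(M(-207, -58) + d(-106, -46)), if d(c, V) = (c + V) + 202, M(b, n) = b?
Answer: I*√157 ≈ 12.53*I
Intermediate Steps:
d(c, V) = 202 + V + c (d(c, V) = (V + c) + 202 = 202 + V + c)
√(M(-207, -58) + d(-106, -46)) = √(-207 + (202 - 46 - 106)) = √(-207 + 50) = √(-157) = I*√157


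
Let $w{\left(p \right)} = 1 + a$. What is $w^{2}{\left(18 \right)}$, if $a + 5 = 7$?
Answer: $9$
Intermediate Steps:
$a = 2$ ($a = -5 + 7 = 2$)
$w{\left(p \right)} = 3$ ($w{\left(p \right)} = 1 + 2 = 3$)
$w^{2}{\left(18 \right)} = 3^{2} = 9$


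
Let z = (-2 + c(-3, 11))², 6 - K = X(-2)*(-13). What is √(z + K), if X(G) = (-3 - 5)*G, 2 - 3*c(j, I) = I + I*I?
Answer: √20422/3 ≈ 47.635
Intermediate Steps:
c(j, I) = ⅔ - I/3 - I²/3 (c(j, I) = ⅔ - (I + I*I)/3 = ⅔ - (I + I²)/3 = ⅔ + (-I/3 - I²/3) = ⅔ - I/3 - I²/3)
X(G) = -8*G
K = 214 (K = 6 - (-8*(-2))*(-13) = 6 - 16*(-13) = 6 - 1*(-208) = 6 + 208 = 214)
z = 18496/9 (z = (-2 + (⅔ - ⅓*11 - ⅓*11²))² = (-2 + (⅔ - 11/3 - ⅓*121))² = (-2 + (⅔ - 11/3 - 121/3))² = (-2 - 130/3)² = (-136/3)² = 18496/9 ≈ 2055.1)
√(z + K) = √(18496/9 + 214) = √(20422/9) = √20422/3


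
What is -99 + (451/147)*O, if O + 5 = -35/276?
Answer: -4654793/40572 ≈ -114.73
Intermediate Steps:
O = -1415/276 (O = -5 - 35/276 = -1415/276 ≈ -5.1268)
-99 + (451/147)*O = -99 + (451/147)*(-1415/276) = -99 - 638165/40572 = -4654793/40572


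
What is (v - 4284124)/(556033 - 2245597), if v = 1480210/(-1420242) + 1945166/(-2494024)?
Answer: 3793719405026444851/1496158609461794928 ≈ 2.5356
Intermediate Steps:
v = -1613571428803/885529408452 (v = 1480210*(-1/1420242) + 1945166*(-1/2494024) = -740105/710121 - 972583/1247012 = -1613571428803/885529408452 ≈ -1.8222)
(v - 4284124)/(556033 - 2245597) = (-1613571428803/885529408452 - 4284124)/(556033 - 2245597) = -3793719405026444851/885529408452/(-1689564) = -3793719405026444851/885529408452*(-1/1689564) = 3793719405026444851/1496158609461794928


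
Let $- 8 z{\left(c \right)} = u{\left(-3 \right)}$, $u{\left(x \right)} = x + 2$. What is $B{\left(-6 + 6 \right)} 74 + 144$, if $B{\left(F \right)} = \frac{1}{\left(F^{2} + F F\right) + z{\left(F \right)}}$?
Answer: $736$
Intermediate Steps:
$u{\left(x \right)} = 2 + x$
$z{\left(c \right)} = \frac{1}{8}$ ($z{\left(c \right)} = - \frac{2 - 3}{8} = \left(- \frac{1}{8}\right) \left(-1\right) = \frac{1}{8}$)
$B{\left(F \right)} = \frac{1}{\frac{1}{8} + 2 F^{2}}$ ($B{\left(F \right)} = \frac{1}{\left(F^{2} + F F\right) + \frac{1}{8}} = \frac{1}{\left(F^{2} + F^{2}\right) + \frac{1}{8}} = \frac{1}{2 F^{2} + \frac{1}{8}} = \frac{1}{\frac{1}{8} + 2 F^{2}}$)
$B{\left(-6 + 6 \right)} 74 + 144 = \frac{8}{1 + 16 \left(-6 + 6\right)^{2}} \cdot 74 + 144 = \frac{8}{1 + 16 \cdot 0^{2}} \cdot 74 + 144 = \frac{8}{1 + 16 \cdot 0} \cdot 74 + 144 = \frac{8}{1 + 0} \cdot 74 + 144 = \frac{8}{1} \cdot 74 + 144 = 8 \cdot 1 \cdot 74 + 144 = 8 \cdot 74 + 144 = 592 + 144 = 736$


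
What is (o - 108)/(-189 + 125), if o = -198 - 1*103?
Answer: 409/64 ≈ 6.3906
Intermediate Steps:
o = -301 (o = -198 - 103 = -301)
(o - 108)/(-189 + 125) = (-301 - 108)/(-189 + 125) = -409/(-64) = -409*(-1/64) = 409/64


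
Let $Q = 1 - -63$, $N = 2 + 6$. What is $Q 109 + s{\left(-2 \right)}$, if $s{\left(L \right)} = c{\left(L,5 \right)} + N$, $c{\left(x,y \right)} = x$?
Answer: $6982$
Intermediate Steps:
$N = 8$
$s{\left(L \right)} = 8 + L$ ($s{\left(L \right)} = L + 8 = 8 + L$)
$Q = 64$ ($Q = 1 + 63 = 64$)
$Q 109 + s{\left(-2 \right)} = 64 \cdot 109 + \left(8 - 2\right) = 6976 + 6 = 6982$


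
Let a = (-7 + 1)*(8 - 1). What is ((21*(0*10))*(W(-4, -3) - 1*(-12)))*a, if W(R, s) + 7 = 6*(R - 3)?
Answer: 0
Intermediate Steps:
W(R, s) = -25 + 6*R (W(R, s) = -7 + 6*(R - 3) = -7 + 6*(-3 + R) = -7 + (-18 + 6*R) = -25 + 6*R)
a = -42 (a = -6*7 = -42)
((21*(0*10))*(W(-4, -3) - 1*(-12)))*a = ((21*(0*10))*((-25 + 6*(-4)) - 1*(-12)))*(-42) = ((21*0)*((-25 - 24) + 12))*(-42) = (0*(-49 + 12))*(-42) = (0*(-37))*(-42) = 0*(-42) = 0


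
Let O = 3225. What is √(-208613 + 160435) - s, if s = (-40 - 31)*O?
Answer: 228975 + I*√48178 ≈ 2.2898e+5 + 219.49*I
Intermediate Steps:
s = -228975 (s = (-40 - 31)*3225 = -71*3225 = -228975)
√(-208613 + 160435) - s = √(-208613 + 160435) - 1*(-228975) = √(-48178) + 228975 = I*√48178 + 228975 = 228975 + I*√48178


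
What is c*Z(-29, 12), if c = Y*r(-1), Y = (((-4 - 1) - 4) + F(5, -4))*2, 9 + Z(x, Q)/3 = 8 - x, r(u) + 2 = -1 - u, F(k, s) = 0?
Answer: 3024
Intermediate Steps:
r(u) = -3 - u (r(u) = -2 + (-1 - u) = -3 - u)
Z(x, Q) = -3 - 3*x (Z(x, Q) = -27 + 3*(8 - x) = -27 + (24 - 3*x) = -3 - 3*x)
Y = -18 (Y = (((-4 - 1) - 4) + 0)*2 = ((-5 - 4) + 0)*2 = (-9 + 0)*2 = -9*2 = -18)
c = 36 (c = -18*(-3 - 1*(-1)) = -18*(-3 + 1) = -18*(-2) = 36)
c*Z(-29, 12) = 36*(-3 - 3*(-29)) = 36*(-3 + 87) = 36*84 = 3024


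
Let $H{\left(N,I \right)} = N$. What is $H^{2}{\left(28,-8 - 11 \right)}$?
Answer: $784$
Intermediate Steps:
$H^{2}{\left(28,-8 - 11 \right)} = 28^{2} = 784$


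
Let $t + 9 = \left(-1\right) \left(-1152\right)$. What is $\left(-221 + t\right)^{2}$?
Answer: $850084$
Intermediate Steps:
$t = 1143$ ($t = -9 - -1152 = -9 + 1152 = 1143$)
$\left(-221 + t\right)^{2} = \left(-221 + 1143\right)^{2} = 922^{2} = 850084$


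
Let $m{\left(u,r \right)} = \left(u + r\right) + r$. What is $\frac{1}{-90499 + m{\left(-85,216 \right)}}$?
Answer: $- \frac{1}{90152} \approx -1.1092 \cdot 10^{-5}$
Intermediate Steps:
$m{\left(u,r \right)} = u + 2 r$ ($m{\left(u,r \right)} = \left(r + u\right) + r = u + 2 r$)
$\frac{1}{-90499 + m{\left(-85,216 \right)}} = \frac{1}{-90499 + \left(-85 + 2 \cdot 216\right)} = \frac{1}{-90499 + \left(-85 + 432\right)} = \frac{1}{-90499 + 347} = \frac{1}{-90152} = - \frac{1}{90152}$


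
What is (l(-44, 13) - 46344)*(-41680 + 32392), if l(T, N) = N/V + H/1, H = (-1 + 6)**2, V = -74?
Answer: 15917862636/37 ≈ 4.3021e+8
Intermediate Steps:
H = 25 (H = 5**2 = 25)
l(T, N) = 25 - N/74 (l(T, N) = N/(-74) + 25/1 = N*(-1/74) + 25*1 = -N/74 + 25 = 25 - N/74)
(l(-44, 13) - 46344)*(-41680 + 32392) = ((25 - 1/74*13) - 46344)*(-41680 + 32392) = ((25 - 13/74) - 46344)*(-9288) = (1837/74 - 46344)*(-9288) = -3427619/74*(-9288) = 15917862636/37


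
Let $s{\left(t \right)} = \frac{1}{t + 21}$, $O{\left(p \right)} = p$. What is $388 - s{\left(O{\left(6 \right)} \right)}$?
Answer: $\frac{10475}{27} \approx 387.96$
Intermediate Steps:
$s{\left(t \right)} = \frac{1}{21 + t}$
$388 - s{\left(O{\left(6 \right)} \right)} = 388 - \frac{1}{21 + 6} = 388 - \frac{1}{27} = \frac{10475}{27}$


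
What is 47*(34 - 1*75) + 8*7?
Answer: -1871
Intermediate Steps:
47*(34 - 1*75) + 8*7 = 47*(34 - 75) + 56 = 47*(-41) + 56 = -1927 + 56 = -1871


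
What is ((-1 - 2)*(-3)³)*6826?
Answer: 552906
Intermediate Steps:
((-1 - 2)*(-3)³)*6826 = -3*(-27)*6826 = 81*6826 = 552906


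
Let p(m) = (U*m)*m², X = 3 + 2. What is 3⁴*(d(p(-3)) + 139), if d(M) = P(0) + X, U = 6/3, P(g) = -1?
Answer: 11583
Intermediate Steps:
X = 5
U = 2 (U = 6*(⅓) = 2)
p(m) = 2*m³ (p(m) = (2*m)*m² = 2*m³)
d(M) = 4 (d(M) = -1 + 5 = 4)
3⁴*(d(p(-3)) + 139) = 3⁴*(4 + 139) = 81*143 = 11583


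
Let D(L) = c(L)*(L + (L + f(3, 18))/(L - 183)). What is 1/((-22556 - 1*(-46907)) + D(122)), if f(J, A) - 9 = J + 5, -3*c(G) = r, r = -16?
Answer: 183/4573081 ≈ 4.0017e-5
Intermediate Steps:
c(G) = 16/3 (c(G) = -⅓*(-16) = 16/3)
f(J, A) = 14 + J (f(J, A) = 9 + (J + 5) = 9 + (5 + J) = 14 + J)
D(L) = 16*L/3 + 16*(17 + L)/(3*(-183 + L)) (D(L) = 16*(L + (L + (14 + 3))/(L - 183))/3 = 16*(L + (L + 17)/(-183 + L))/3 = 16*(L + (17 + L)/(-183 + L))/3 = 16*L/3 + 16*(17 + L)/(3*(-183 + L)))
1/((-22556 - 1*(-46907)) + D(122)) = 1/((-22556 - 1*(-46907)) + 16*(17 + 122² - 182*122)/(3*(-183 + 122))) = 1/((-22556 + 46907) + (16/3)*(17 + 14884 - 22204)/(-61)) = 1/(24351 + (16/3)*(-1/61)*(-7303)) = 1/(24351 + 116848/183) = 1/(4573081/183) = 183/4573081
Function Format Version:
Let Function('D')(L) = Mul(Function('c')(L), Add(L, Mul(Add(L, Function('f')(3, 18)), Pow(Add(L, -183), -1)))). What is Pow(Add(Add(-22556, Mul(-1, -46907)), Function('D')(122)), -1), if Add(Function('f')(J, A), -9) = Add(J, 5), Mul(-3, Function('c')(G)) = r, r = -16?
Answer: Rational(183, 4573081) ≈ 4.0017e-5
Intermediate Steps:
Function('c')(G) = Rational(16, 3) (Function('c')(G) = Mul(Rational(-1, 3), -16) = Rational(16, 3))
Function('f')(J, A) = Add(14, J) (Function('f')(J, A) = Add(9, Add(J, 5)) = Add(9, Add(5, J)) = Add(14, J))
Function('D')(L) = Add(Mul(Rational(16, 3), L), Mul(Rational(16, 3), Pow(Add(-183, L), -1), Add(17, L))) (Function('D')(L) = Mul(Rational(16, 3), Add(L, Mul(Add(L, Add(14, 3)), Pow(Add(L, -183), -1)))) = Mul(Rational(16, 3), Add(L, Mul(Add(L, 17), Pow(Add(-183, L), -1)))) = Mul(Rational(16, 3), Add(L, Mul(Add(17, L), Pow(Add(-183, L), -1)))) = Mul(Rational(16, 3), Add(L, Mul(Pow(Add(-183, L), -1), Add(17, L)))) = Add(Mul(Rational(16, 3), L), Mul(Rational(16, 3), Pow(Add(-183, L), -1), Add(17, L))))
Pow(Add(Add(-22556, Mul(-1, -46907)), Function('D')(122)), -1) = Pow(Add(Add(-22556, Mul(-1, -46907)), Mul(Rational(16, 3), Pow(Add(-183, 122), -1), Add(17, Pow(122, 2), Mul(-182, 122)))), -1) = Pow(Add(Add(-22556, 46907), Mul(Rational(16, 3), Pow(-61, -1), Add(17, 14884, -22204))), -1) = Pow(Add(24351, Mul(Rational(16, 3), Rational(-1, 61), -7303)), -1) = Pow(Add(24351, Rational(116848, 183)), -1) = Pow(Rational(4573081, 183), -1) = Rational(183, 4573081)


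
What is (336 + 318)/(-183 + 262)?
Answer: 654/79 ≈ 8.2785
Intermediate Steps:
(336 + 318)/(-183 + 262) = 654/79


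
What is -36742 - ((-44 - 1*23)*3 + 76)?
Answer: -36617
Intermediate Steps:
-36742 - ((-44 - 1*23)*3 + 76) = -36742 - ((-44 - 23)*3 + 76) = -36742 - (-67*3 + 76) = -36742 - (-201 + 76) = -36742 - 1*(-125) = -36742 + 125 = -36617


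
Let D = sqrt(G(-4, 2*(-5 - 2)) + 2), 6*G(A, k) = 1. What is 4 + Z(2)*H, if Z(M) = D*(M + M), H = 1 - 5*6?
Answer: 4 - 58*sqrt(78)/3 ≈ -166.75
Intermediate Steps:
G(A, k) = 1/6 (G(A, k) = (1/6)*1 = 1/6)
H = -29 (H = 1 - 30 = -29)
D = sqrt(78)/6 (D = sqrt(1/6 + 2) = sqrt(13/6) = sqrt(78)/6 ≈ 1.4720)
Z(M) = M*sqrt(78)/3 (Z(M) = (sqrt(78)/6)*(M + M) = (sqrt(78)/6)*(2*M) = M*sqrt(78)/3)
4 + Z(2)*H = 4 + ((1/3)*2*sqrt(78))*(-29) = 4 + (2*sqrt(78)/3)*(-29) = 4 - 58*sqrt(78)/3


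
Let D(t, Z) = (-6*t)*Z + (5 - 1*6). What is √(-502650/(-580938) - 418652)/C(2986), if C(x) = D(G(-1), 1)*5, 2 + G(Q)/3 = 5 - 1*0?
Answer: -I*√3924726000225683/26626325 ≈ -2.3528*I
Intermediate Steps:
G(Q) = 9 (G(Q) = -6 + 3*(5 - 1*0) = -6 + 3*(5 + 0) = -6 + 3*5 = -6 + 15 = 9)
D(t, Z) = -1 - 6*Z*t (D(t, Z) = -6*Z*t + (5 - 6) = -6*Z*t - 1 = -1 - 6*Z*t)
C(x) = -275 (C(x) = (-1 - 6*1*9)*5 = (-1 - 54)*5 = -55*5 = -275)
√(-502650/(-580938) - 418652)/C(2986) = √(-502650/(-580938) - 418652)/(-275) = √(-502650*(-1/580938) - 418652)*(-1/275) = √(83775/96823 - 418652)*(-1/275) = √(-40535058821/96823)*(-1/275) = (I*√3924726000225683/96823)*(-1/275) = -I*√3924726000225683/26626325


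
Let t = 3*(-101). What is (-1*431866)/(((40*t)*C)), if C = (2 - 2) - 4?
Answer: -215933/24240 ≈ -8.9081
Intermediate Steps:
t = -303
C = -4 (C = 0 - 4 = -4)
(-1*431866)/(((40*t)*C)) = (-1*431866)/(((40*(-303))*(-4))) = -431866/((-12120*(-4))) = -431866/48480 = -431866*1/48480 = -215933/24240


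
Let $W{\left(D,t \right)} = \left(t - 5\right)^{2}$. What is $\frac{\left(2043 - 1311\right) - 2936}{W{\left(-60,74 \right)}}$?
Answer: $- \frac{2204}{4761} \approx -0.46293$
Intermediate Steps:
$W{\left(D,t \right)} = \left(-5 + t\right)^{2}$
$\frac{\left(2043 - 1311\right) - 2936}{W{\left(-60,74 \right)}} = \frac{\left(2043 - 1311\right) - 2936}{\left(-5 + 74\right)^{2}} = \frac{732 - 2936}{69^{2}} = - \frac{2204}{4761}$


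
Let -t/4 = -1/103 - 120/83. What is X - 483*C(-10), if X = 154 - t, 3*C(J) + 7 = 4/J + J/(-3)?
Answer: 102961339/128235 ≈ 802.91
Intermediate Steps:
C(J) = -7/3 - J/9 + 4/(3*J) (C(J) = -7/3 + (4/J + J/(-3))/3 = -7/3 + (4/J + J*(-1/3))/3 = -7/3 + (4/J - J/3)/3 = -7/3 + (-J/9 + 4/(3*J)) = -7/3 - J/9 + 4/(3*J))
t = 49772/8549 (t = -4*(-1/103 - 120/83) = -4*(-12443/8549) = 49772/8549 ≈ 5.8220)
X = 1266774/8549 (X = 154 - 1*49772/8549 = 154 - 49772/8549 = 1266774/8549 ≈ 148.18)
X - 483*C(-10) = 1266774/8549 - 161*(12 - 1*(-10)*(21 - 10))/(3*(-10)) = 1266774/8549 - 161*(-1)*(12 - 1*(-10)*11)/(3*10) = 1266774/8549 - 161*(-1)*(12 + 110)/(3*10) = 1266774/8549 - 161*(-1)*122/(3*10) = 1266774/8549 - 483*(-61/45) = 1266774/8549 + 9821/15 = 102961339/128235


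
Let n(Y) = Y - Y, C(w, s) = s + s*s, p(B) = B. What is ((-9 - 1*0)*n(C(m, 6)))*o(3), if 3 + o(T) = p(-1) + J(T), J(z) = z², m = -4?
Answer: 0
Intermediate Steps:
C(w, s) = s + s²
n(Y) = 0
o(T) = -4 + T² (o(T) = -3 + (-1 + T²) = -4 + T²)
((-9 - 1*0)*n(C(m, 6)))*o(3) = ((-9 - 1*0)*0)*(-4 + 3²) = ((-9 + 0)*0)*(-4 + 9) = -9*0*5 = 0*5 = 0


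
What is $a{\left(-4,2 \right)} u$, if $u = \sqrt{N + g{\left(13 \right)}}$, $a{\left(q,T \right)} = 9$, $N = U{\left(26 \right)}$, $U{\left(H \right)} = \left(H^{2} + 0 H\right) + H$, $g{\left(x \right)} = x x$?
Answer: $9 \sqrt{871} \approx 265.61$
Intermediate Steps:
$g{\left(x \right)} = x^{2}$
$U{\left(H \right)} = H + H^{2}$ ($U{\left(H \right)} = \left(H^{2} + 0\right) + H = H^{2} + H = H + H^{2}$)
$N = 702$ ($N = 26 \left(1 + 26\right) = 26 \cdot 27 = 702$)
$u = \sqrt{871}$ ($u = \sqrt{702 + 13^{2}} = \sqrt{702 + 169} = \sqrt{871} \approx 29.513$)
$a{\left(-4,2 \right)} u = 9 \sqrt{871}$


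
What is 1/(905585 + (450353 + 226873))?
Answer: 1/1582811 ≈ 6.3179e-7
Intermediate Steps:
1/(905585 + (450353 + 226873)) = 1/(905585 + 677226) = 1/1582811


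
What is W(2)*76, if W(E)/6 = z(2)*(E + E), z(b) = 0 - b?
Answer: -3648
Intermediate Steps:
z(b) = -b
W(E) = -24*E (W(E) = 6*((-1*2)*(E + E)) = 6*(-4*E) = -24*E)
W(2)*76 = -24*2*76 = -48*76 = -3648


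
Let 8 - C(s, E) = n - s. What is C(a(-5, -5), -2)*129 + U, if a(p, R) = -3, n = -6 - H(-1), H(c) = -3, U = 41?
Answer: 1073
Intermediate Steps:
n = -3 (n = -6 - 1*(-3) = -6 + 3 = -3)
C(s, E) = 11 + s (C(s, E) = 8 - (-3 - s) = 8 + (3 + s) = 11 + s)
C(a(-5, -5), -2)*129 + U = (11 - 3)*129 + 41 = 8*129 + 41 = 1032 + 41 = 1073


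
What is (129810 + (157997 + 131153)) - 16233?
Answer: 402727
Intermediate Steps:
(129810 + (157997 + 131153)) - 16233 = (129810 + 289150) - 16233 = 418960 - 16233 = 402727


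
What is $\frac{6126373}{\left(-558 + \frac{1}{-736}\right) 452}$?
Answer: $- \frac{1127252632}{46407857} \approx -24.29$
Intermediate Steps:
$\frac{6126373}{\left(-558 + \frac{1}{-736}\right) 452} = \frac{6126373}{\left(-558 - \frac{1}{736}\right) 452} = \frac{6126373}{\left(- \frac{410689}{736}\right) 452} = \frac{6126373}{- \frac{46407857}{184}} = 6126373 \left(- \frac{184}{46407857}\right) = - \frac{1127252632}{46407857}$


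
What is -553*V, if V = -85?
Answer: 47005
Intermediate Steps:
-553*V = -553*(-85) = 47005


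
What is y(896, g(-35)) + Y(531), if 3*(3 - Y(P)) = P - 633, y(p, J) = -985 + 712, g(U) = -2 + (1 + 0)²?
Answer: -236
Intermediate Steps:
g(U) = -1 (g(U) = -2 + 1² = -2 + 1 = -1)
y(p, J) = -273
Y(P) = 214 - P/3 (Y(P) = 3 - (P - 633)/3 = 3 - (-633 + P)/3 = 3 + (211 - P/3) = 214 - P/3)
y(896, g(-35)) + Y(531) = -273 + (214 - ⅓*531) = -273 + (214 - 177) = -273 + 37 = -236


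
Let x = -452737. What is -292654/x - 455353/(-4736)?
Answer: 207541160505/2144162432 ≈ 96.794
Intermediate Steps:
-292654/x - 455353/(-4736) = -292654/(-452737) - 455353/(-4736) = -292654*(-1/452737) - 455353*(-1/4736) = 292654/452737 + 455353/4736 = 207541160505/2144162432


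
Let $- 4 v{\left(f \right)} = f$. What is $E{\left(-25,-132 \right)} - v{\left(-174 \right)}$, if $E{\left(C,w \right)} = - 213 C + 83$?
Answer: $\frac{10729}{2} \approx 5364.5$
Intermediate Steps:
$E{\left(C,w \right)} = 83 - 213 C$
$v{\left(f \right)} = - \frac{f}{4}$
$E{\left(-25,-132 \right)} - v{\left(-174 \right)} = \left(83 - -5325\right) - \left(- \frac{1}{4}\right) \left(-174\right) = \left(83 + 5325\right) - \frac{87}{2} = 5408 - \frac{87}{2} = \frac{10729}{2}$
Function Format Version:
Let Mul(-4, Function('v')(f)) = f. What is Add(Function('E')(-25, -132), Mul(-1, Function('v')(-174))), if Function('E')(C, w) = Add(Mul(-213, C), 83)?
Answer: Rational(10729, 2) ≈ 5364.5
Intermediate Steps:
Function('E')(C, w) = Add(83, Mul(-213, C))
Function('v')(f) = Mul(Rational(-1, 4), f)
Add(Function('E')(-25, -132), Mul(-1, Function('v')(-174))) = Add(Add(83, Mul(-213, -25)), Mul(-1, Mul(Rational(-1, 4), -174))) = Add(Add(83, 5325), Mul(-1, Rational(87, 2))) = Add(5408, Rational(-87, 2)) = Rational(10729, 2)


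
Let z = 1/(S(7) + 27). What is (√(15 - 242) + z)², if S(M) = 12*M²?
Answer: -85857074/378225 + 2*I*√227/615 ≈ -227.0 + 0.048997*I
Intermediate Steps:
z = 1/615 (z = 1/(12*7² + 27) = 1/(12*49 + 27) = 1/(588 + 27) = 1/615 ≈ 0.0016260)
(√(15 - 242) + z)² = (√(15 - 242) + 1/615)² = (√(-227) + 1/615)² = (I*√227 + 1/615)² = (1/615 + I*√227)²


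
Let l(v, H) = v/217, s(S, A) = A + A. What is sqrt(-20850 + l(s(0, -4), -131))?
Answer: I*sqrt(981807386)/217 ≈ 144.4*I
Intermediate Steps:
s(S, A) = 2*A
l(v, H) = v/217 (l(v, H) = v*(1/217) = v/217)
sqrt(-20850 + l(s(0, -4), -131)) = sqrt(-20850 + (2*(-4))/217) = sqrt(-20850 + (1/217)*(-8)) = sqrt(-20850 - 8/217) = sqrt(-4524458/217) = I*sqrt(981807386)/217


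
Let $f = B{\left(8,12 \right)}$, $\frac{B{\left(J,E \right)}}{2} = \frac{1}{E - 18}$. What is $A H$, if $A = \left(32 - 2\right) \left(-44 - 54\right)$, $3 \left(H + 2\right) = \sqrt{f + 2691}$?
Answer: $5880 - \frac{1960 \sqrt{6054}}{3} \approx -44954.0$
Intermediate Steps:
$B{\left(J,E \right)} = \frac{2}{-18 + E}$ ($B{\left(J,E \right)} = \frac{2}{E - 18} = \frac{2}{-18 + E}$)
$f = - \frac{1}{3}$ ($f = \frac{2}{-18 + 12} = \frac{2}{-6} = 2 \left(- \frac{1}{6}\right) = - \frac{1}{3} \approx -0.33333$)
$H = -2 + \frac{2 \sqrt{6054}}{9}$ ($H = -2 + \frac{\sqrt{- \frac{1}{3} + 2691}}{3} = -2 + \frac{\sqrt{\frac{8072}{3}}}{3} = -2 + \frac{\frac{2}{3} \sqrt{6054}}{3} = -2 + \frac{2 \sqrt{6054}}{9} \approx 15.291$)
$A = -2940$ ($A = 30 \left(-98\right) = -2940$)
$A H = - 2940 \left(-2 + \frac{2 \sqrt{6054}}{9}\right) = 5880 - \frac{1960 \sqrt{6054}}{3}$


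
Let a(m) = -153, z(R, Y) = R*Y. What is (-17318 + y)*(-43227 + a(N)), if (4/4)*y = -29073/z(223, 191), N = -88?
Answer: 31999458586860/42593 ≈ 7.5128e+8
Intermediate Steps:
y = -29073/42593 (y = -29073/(223*191) = -29073/42593 ≈ -0.68258)
(-17318 + y)*(-43227 + a(N)) = (-17318 - 29073/42593)*(-43227 - 153) = -737654647/42593*(-43380) = 31999458586860/42593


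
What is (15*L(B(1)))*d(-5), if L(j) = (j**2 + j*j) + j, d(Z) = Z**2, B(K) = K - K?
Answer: 0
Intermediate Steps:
B(K) = 0
L(j) = j + 2*j**2 (L(j) = (j**2 + j**2) + j = 2*j**2 + j = j + 2*j**2)
(15*L(B(1)))*d(-5) = (15*(0*(1 + 2*0)))*(-5)**2 = (15*(0*(1 + 0)))*25 = (15*(0*1))*25 = (15*0)*25 = 0*25 = 0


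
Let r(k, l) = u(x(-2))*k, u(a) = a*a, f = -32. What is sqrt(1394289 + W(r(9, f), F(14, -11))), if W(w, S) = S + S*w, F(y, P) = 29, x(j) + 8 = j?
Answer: sqrt(1420418) ≈ 1191.8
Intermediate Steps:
x(j) = -8 + j
u(a) = a**2
r(k, l) = 100*k (r(k, l) = (-8 - 2)**2*k = (-10)**2*k = 100*k)
sqrt(1394289 + W(r(9, f), F(14, -11))) = sqrt(1394289 + 29*(1 + 100*9)) = sqrt(1394289 + 29*(1 + 900)) = sqrt(1394289 + 29*901) = sqrt(1394289 + 26129) = sqrt(1420418)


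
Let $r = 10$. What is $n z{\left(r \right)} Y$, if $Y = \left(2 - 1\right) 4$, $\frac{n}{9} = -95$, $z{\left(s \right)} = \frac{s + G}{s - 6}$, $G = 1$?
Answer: $-9405$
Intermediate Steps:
$z{\left(s \right)} = \frac{1 + s}{-6 + s}$ ($z{\left(s \right)} = \frac{s + 1}{s - 6} = \frac{1 + s}{-6 + s}$)
$n = -855$ ($n = 9 \left(-95\right) = -855$)
$Y = 4$ ($Y = 1 \cdot 4 = 4$)
$n z{\left(r \right)} Y = - 855 \frac{1 + 10}{-6 + 10} \cdot 4 = - 855 \cdot \frac{1}{4} \cdot 11 \cdot 4 = \left(-855\right) \frac{11}{4} \cdot 4 = \left(- \frac{9405}{4}\right) 4 = -9405$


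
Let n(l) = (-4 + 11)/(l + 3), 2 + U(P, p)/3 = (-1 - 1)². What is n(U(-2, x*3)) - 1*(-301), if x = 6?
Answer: 2716/9 ≈ 301.78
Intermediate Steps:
U(P, p) = 6 (U(P, p) = -6 + 3*(-1 - 1)² = -6 + 3*(-2)² = -6 + 3*4 = -6 + 12 = 6)
n(l) = 7/(3 + l)
n(U(-2, x*3)) - 1*(-301) = 7/(3 + 6) - 1*(-301) = 7/9 + 301 = 2716/9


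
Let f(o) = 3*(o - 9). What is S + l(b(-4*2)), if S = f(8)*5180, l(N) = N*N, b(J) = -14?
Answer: -15344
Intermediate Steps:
f(o) = -27 + 3*o (f(o) = 3*(-9 + o) = -27 + 3*o)
l(N) = N²
S = -15540 (S = (-27 + 3*8)*5180 = (-27 + 24)*5180 = -3*5180 = -15540)
S + l(b(-4*2)) = -15540 + (-14)² = -15540 + 196 = -15344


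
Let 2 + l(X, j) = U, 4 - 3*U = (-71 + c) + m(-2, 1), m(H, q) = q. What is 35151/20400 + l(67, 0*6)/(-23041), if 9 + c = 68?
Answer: 269950997/156678800 ≈ 1.7230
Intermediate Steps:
c = 59 (c = -9 + 68 = 59)
U = 5 (U = 4/3 - ((-71 + 59) + 1)/3 = 4/3 - (-12 + 1)/3 = 4/3 - ⅓*(-11) = 4/3 + 11/3 = 5)
l(X, j) = 3 (l(X, j) = -2 + 5 = 3)
35151/20400 + l(67, 0*6)/(-23041) = 35151/20400 + 3/(-23041) = 35151*(1/20400) + 3*(-1/23041) = 11717/6800 - 3/23041 = 269950997/156678800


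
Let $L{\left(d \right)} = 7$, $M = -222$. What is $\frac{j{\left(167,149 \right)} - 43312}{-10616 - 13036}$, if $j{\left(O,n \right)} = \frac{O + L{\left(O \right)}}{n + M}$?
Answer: $\frac{1580975}{863298} \approx 1.8313$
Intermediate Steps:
$j{\left(O,n \right)} = \frac{7 + O}{-222 + n}$ ($j{\left(O,n \right)} = \frac{O + 7}{n - 222} = \frac{7 + O}{-222 + n}$)
$\frac{j{\left(167,149 \right)} - 43312}{-10616 - 13036} = \frac{\frac{7 + 167}{-222 + 149} - 43312}{-10616 - 13036} = \frac{\frac{1}{-73} \cdot 174 - 43312}{-23652} = \left(\left(- \frac{1}{73}\right) 174 - 43312\right) \left(- \frac{1}{23652}\right) = \left(- \frac{174}{73} - 43312\right) \left(- \frac{1}{23652}\right) = \left(- \frac{3161950}{73}\right) \left(- \frac{1}{23652}\right) = \frac{1580975}{863298}$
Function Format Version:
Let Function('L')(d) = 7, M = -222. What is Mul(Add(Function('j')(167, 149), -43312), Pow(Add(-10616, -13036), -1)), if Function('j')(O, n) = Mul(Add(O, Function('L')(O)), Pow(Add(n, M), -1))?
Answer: Rational(1580975, 863298) ≈ 1.8313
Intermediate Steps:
Function('j')(O, n) = Mul(Pow(Add(-222, n), -1), Add(7, O)) (Function('j')(O, n) = Mul(Add(O, 7), Pow(Add(n, -222), -1)) = Mul(Add(7, O), Pow(Add(-222, n), -1)) = Mul(Pow(Add(-222, n), -1), Add(7, O)))
Mul(Add(Function('j')(167, 149), -43312), Pow(Add(-10616, -13036), -1)) = Mul(Add(Mul(Pow(Add(-222, 149), -1), Add(7, 167)), -43312), Pow(Add(-10616, -13036), -1)) = Mul(Add(Mul(Pow(-73, -1), 174), -43312), Pow(-23652, -1)) = Mul(Add(Mul(Rational(-1, 73), 174), -43312), Rational(-1, 23652)) = Mul(Add(Rational(-174, 73), -43312), Rational(-1, 23652)) = Mul(Rational(-3161950, 73), Rational(-1, 23652)) = Rational(1580975, 863298)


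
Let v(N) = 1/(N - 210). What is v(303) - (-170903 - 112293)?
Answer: 26337229/93 ≈ 2.8320e+5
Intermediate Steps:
v(N) = 1/(-210 + N)
v(303) - (-170903 - 112293) = 1/(-210 + 303) - (-170903 - 112293) = 1/93 - 1*(-283196) = 1/93 + 283196 = 26337229/93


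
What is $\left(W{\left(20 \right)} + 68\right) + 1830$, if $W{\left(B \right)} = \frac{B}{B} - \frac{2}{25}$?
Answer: $\frac{47473}{25} \approx 1898.9$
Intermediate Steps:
$W{\left(B \right)} = \frac{23}{25}$ ($W{\left(B \right)} = 1 - \frac{2}{25} = \frac{23}{25}$)
$\left(W{\left(20 \right)} + 68\right) + 1830 = \left(\frac{23}{25} + 68\right) + 1830 = \frac{1723}{25} + 1830 = \frac{47473}{25}$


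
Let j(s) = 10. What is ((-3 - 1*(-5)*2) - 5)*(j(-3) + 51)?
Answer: 122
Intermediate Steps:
((-3 - 1*(-5)*2) - 5)*(j(-3) + 51) = ((-3 - 1*(-5)*2) - 5)*(10 + 51) = ((-3 + 5*2) - 5)*61 = ((-3 + 10) - 5)*61 = (7 - 5)*61 = 2*61 = 122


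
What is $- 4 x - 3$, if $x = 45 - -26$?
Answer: $-287$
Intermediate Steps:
$x = 71$ ($x = 45 + 26 = 71$)
$- 4 x - 3 = \left(-4\right) 71 - 3 = -284 - 3 = -287$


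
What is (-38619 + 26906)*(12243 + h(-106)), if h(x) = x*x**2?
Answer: 13806968149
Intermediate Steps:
h(x) = x**3
(-38619 + 26906)*(12243 + h(-106)) = (-38619 + 26906)*(12243 + (-106)**3) = -11713*(12243 - 1191016) = -11713*(-1178773) = 13806968149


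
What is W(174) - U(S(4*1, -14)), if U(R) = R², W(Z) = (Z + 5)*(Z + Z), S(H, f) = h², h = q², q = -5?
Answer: -328333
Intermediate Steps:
h = 25 (h = (-5)² = 25)
S(H, f) = 625 (S(H, f) = 25² = 625)
W(Z) = 2*Z*(5 + Z) (W(Z) = (5 + Z)*(2*Z) = 2*Z*(5 + Z))
W(174) - U(S(4*1, -14)) = 2*174*(5 + 174) - 1*625² = 2*174*179 - 1*390625 = 62292 - 390625 = -328333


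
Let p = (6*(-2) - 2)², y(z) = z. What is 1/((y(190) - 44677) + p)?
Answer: -1/44291 ≈ -2.2578e-5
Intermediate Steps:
p = 196 (p = (-12 - 2)² = (-14)² = 196)
1/((y(190) - 44677) + p) = 1/((190 - 44677) + 196) = 1/(-44487 + 196) = 1/(-44291) = -1/44291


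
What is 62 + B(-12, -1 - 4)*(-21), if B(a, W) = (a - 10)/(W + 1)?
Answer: -107/2 ≈ -53.500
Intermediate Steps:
B(a, W) = (-10 + a)/(1 + W)
62 + B(-12, -1 - 4)*(-21) = 62 + ((-10 - 12)/(1 + (-1 - 4)))*(-21) = 62 + (-22/(1 - 5))*(-21) = 62 + (-22/(-4))*(-21) = 62 - ¼*(-22)*(-21) = 62 + (11/2)*(-21) = 62 - 231/2 = -107/2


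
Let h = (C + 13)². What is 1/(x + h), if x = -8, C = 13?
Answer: 1/668 ≈ 0.0014970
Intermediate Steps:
h = 676 (h = (13 + 13)² = 26² = 676)
1/(x + h) = 1/(-8 + 676) = 1/668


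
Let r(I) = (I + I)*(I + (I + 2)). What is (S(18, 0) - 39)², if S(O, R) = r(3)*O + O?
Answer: 710649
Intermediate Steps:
r(I) = 2*I*(2 + 2*I) (r(I) = (2*I)*(I + (2 + I)) = (2*I)*(2 + 2*I) = 2*I*(2 + 2*I))
S(O, R) = 49*O (S(O, R) = (4*3*(1 + 3))*O + O = (4*3*4)*O + O = 48*O + O = 49*O)
(S(18, 0) - 39)² = (49*18 - 39)² = (882 - 39)² = 843² = 710649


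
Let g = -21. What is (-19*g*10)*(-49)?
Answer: -195510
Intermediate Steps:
(-19*g*10)*(-49) = (-19*(-21)*10)*(-49) = (399*10)*(-49) = 3990*(-49) = -195510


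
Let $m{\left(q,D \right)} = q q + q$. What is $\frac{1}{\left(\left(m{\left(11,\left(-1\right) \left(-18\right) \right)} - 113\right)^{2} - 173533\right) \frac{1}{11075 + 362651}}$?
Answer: $- \frac{186863}{86586} \approx -2.1581$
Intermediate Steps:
$m{\left(q,D \right)} = q + q^{2}$ ($m{\left(q,D \right)} = q^{2} + q = q + q^{2}$)
$\frac{1}{\left(\left(m{\left(11,\left(-1\right) \left(-18\right) \right)} - 113\right)^{2} - 173533\right) \frac{1}{11075 + 362651}} = \frac{1}{\left(\left(11 \left(1 + 11\right) - 113\right)^{2} - 173533\right) \frac{1}{11075 + 362651}} = \frac{1}{\left(\left(11 \cdot 12 - 113\right)^{2} - 173533\right) \frac{1}{373726}} = \frac{1}{\left(\left(132 - 113\right)^{2} - 173533\right) \frac{1}{373726}} = \frac{1}{\left(19^{2} - 173533\right) \frac{1}{373726}} = \frac{1}{\left(361 - 173533\right) \frac{1}{373726}} = \frac{1}{\left(-173172\right) \frac{1}{373726}} = \frac{1}{- \frac{86586}{186863}} = - \frac{186863}{86586}$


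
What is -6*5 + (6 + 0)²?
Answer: 6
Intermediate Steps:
-6*5 + (6 + 0)² = -30 + 6² = -30 + 36 = 6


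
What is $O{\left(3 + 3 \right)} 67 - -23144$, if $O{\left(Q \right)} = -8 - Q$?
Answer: $22206$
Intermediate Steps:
$O{\left(3 + 3 \right)} 67 - -23144 = \left(-8 - \left(3 + 3\right)\right) 67 - -23144 = \left(-8 - 6\right) 67 + 23144 = \left(-14\right) 67 + 23144 = -938 + 23144 = 22206$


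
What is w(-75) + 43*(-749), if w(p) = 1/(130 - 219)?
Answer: -2866424/89 ≈ -32207.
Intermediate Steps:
w(p) = -1/89 (w(p) = 1/(-89) = -1/89)
w(-75) + 43*(-749) = -1/89 + 43*(-749) = -1/89 - 32207 = -2866424/89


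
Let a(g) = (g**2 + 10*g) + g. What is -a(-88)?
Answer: -6776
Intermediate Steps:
a(g) = g**2 + 11*g
-a(-88) = -(-88)*(11 - 88) = -(-88)*(-77) = -1*6776 = -6776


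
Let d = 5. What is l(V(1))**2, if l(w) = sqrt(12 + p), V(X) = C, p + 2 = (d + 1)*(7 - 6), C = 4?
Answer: 16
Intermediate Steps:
p = 4 (p = -2 + (5 + 1)*(7 - 6) = -2 + 6*1 = -2 + 6 = 4)
V(X) = 4
l(w) = 4 (l(w) = sqrt(12 + 4) = sqrt(16) = 4)
l(V(1))**2 = 4**2 = 16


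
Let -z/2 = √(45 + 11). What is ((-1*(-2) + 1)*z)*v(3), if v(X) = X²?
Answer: -108*√14 ≈ -404.10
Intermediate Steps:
z = -4*√14 (z = -2*√(45 + 11) = -4*√14 ≈ -14.967)
((-1*(-2) + 1)*z)*v(3) = ((-1*(-2) + 1)*(-4*√14))*3² = ((2 + 1)*(-4*√14))*9 = (3*(-4*√14))*9 = -12*√14*9 = -108*√14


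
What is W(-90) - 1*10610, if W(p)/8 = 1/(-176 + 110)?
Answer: -350134/33 ≈ -10610.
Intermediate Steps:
W(p) = -4/33 (W(p) = 8/(-176 + 110) = 8/(-66) = 8*(-1/66) = -4/33)
W(-90) - 1*10610 = -4/33 - 1*10610 = -4/33 - 10610 = -350134/33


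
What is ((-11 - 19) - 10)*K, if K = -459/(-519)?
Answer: -6120/173 ≈ -35.376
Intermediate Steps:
K = 153/173 (K = -459*(-1/519) = 153/173 ≈ 0.88439)
((-11 - 19) - 10)*K = ((-11 - 19) - 10)*(153/173) = (-30 - 10)*(153/173) = -40*153/173 = -6120/173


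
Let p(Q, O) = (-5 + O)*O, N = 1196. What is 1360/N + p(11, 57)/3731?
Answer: 165752/85813 ≈ 1.9315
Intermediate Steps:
p(Q, O) = O*(-5 + O)
1360/N + p(11, 57)/3731 = 1360/1196 + (57*(-5 + 57))/3731 = 1360*(1/1196) + (57*52)*(1/3731) = 340/299 + 2964*(1/3731) = 340/299 + 228/287 = 165752/85813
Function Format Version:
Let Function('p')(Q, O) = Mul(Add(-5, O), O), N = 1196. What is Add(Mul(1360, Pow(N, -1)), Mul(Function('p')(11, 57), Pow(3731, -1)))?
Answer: Rational(165752, 85813) ≈ 1.9315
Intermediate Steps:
Function('p')(Q, O) = Mul(O, Add(-5, O))
Add(Mul(1360, Pow(N, -1)), Mul(Function('p')(11, 57), Pow(3731, -1))) = Add(Mul(1360, Pow(1196, -1)), Mul(Mul(57, Add(-5, 57)), Pow(3731, -1))) = Add(Mul(1360, Rational(1, 1196)), Mul(Mul(57, 52), Rational(1, 3731))) = Add(Rational(340, 299), Mul(2964, Rational(1, 3731))) = Add(Rational(340, 299), Rational(228, 287)) = Rational(165752, 85813)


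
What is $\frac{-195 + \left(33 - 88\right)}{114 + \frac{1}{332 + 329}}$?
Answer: $- \frac{33050}{15071} \approx -2.193$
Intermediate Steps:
$\frac{-195 + \left(33 - 88\right)}{114 + \frac{1}{332 + 329}} = \frac{-195 + \left(33 - 88\right)}{114 + \frac{1}{661}} = \frac{-195 - 55}{114 + \frac{1}{661}} = - \frac{250}{\frac{75355}{661}} = \left(-250\right) \frac{661}{75355} = - \frac{33050}{15071}$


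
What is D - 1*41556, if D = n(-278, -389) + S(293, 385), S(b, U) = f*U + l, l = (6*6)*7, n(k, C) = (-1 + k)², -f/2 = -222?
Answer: 207477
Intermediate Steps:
f = 444 (f = -2*(-222) = 444)
l = 252 (l = 36*7 = 252)
S(b, U) = 252 + 444*U (S(b, U) = 444*U + 252 = 252 + 444*U)
D = 249033 (D = (-1 - 278)² + (252 + 444*385) = (-279)² + (252 + 170940) = 77841 + 171192 = 249033)
D - 1*41556 = 249033 - 1*41556 = 249033 - 41556 = 207477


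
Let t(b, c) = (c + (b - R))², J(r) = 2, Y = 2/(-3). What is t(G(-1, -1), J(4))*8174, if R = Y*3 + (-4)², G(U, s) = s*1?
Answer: 1381406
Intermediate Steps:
Y = -⅔ (Y = 2*(-⅓) = -⅔ ≈ -0.66667)
G(U, s) = s
R = 14 (R = -⅔*3 + (-4)² = -2 + 16 = 14)
t(b, c) = (-14 + b + c)² (t(b, c) = (c + (b - 1*14))² = (c + (b - 14))² = (c + (-14 + b))² = (-14 + b + c)²)
t(G(-1, -1), J(4))*8174 = (-14 - 1 + 2)²*8174 = (-13)²*8174 = 169*8174 = 1381406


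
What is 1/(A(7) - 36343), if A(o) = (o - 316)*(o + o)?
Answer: -1/40669 ≈ -2.4589e-5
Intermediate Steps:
A(o) = 2*o*(-316 + o) (A(o) = (-316 + o)*(2*o) = 2*o*(-316 + o))
1/(A(7) - 36343) = 1/(2*7*(-316 + 7) - 36343) = 1/(2*7*(-309) - 36343) = 1/(-4326 - 36343) = 1/(-40669) = -1/40669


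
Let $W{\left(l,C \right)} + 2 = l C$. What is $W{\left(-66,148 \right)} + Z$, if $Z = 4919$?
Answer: $-4851$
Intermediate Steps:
$W{\left(l,C \right)} = -2 + C l$ ($W{\left(l,C \right)} = -2 + l C = -2 + C l$)
$W{\left(-66,148 \right)} + Z = \left(-2 + 148 \left(-66\right)\right) + 4919 = \left(-2 - 9768\right) + 4919 = -9770 + 4919 = -4851$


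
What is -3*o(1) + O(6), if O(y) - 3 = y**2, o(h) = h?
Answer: 36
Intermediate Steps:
O(y) = 3 + y**2
-3*o(1) + O(6) = -3*1 + (3 + 6**2) = -3 + (3 + 36) = -3 + 39 = 36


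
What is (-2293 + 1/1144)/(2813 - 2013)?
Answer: -2623191/915200 ≈ -2.8662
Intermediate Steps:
(-2293 + 1/1144)/(2813 - 2013) = (-2293 + 1/1144)/800 = -2623191/1144*1/800 = -2623191/915200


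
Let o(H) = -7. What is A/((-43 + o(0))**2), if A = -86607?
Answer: -86607/2500 ≈ -34.643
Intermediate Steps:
A/((-43 + o(0))**2) = -86607/(-43 - 7)**2 = -86607/((-50)**2) = -86607/2500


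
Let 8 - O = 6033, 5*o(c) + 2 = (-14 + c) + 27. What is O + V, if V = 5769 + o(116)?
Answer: -1153/5 ≈ -230.60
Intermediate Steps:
o(c) = 11/5 + c/5 (o(c) = -2/5 + ((-14 + c) + 27)/5 = -2/5 + (13 + c)/5 = -2/5 + (13/5 + c/5) = 11/5 + c/5)
V = 28972/5 (V = 5769 + (11/5 + (1/5)*116) = 5769 + (11/5 + 116/5) = 5769 + 127/5 = 28972/5 ≈ 5794.4)
O = -6025 (O = 8 - 1*6033 = 8 - 6033 = -6025)
O + V = -6025 + 28972/5 = -1153/5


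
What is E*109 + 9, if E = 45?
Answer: 4914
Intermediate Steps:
E*109 + 9 = 45*109 + 9 = 4905 + 9 = 4914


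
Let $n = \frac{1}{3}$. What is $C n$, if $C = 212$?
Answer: $\frac{212}{3} \approx 70.667$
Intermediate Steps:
$n = \frac{1}{3} \approx 0.33333$
$C n = 212 \cdot \frac{1}{3} = \frac{212}{3}$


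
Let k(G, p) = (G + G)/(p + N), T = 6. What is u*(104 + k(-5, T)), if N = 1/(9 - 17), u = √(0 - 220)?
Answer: 9616*I*√55/47 ≈ 1517.3*I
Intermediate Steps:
u = 2*I*√55 (u = √(-220) = 2*I*√55 ≈ 14.832*I)
N = -⅛ (N = 1/(-8) = -⅛ ≈ -0.12500)
k(G, p) = 2*G/(-⅛ + p) (k(G, p) = (G + G)/(p - ⅛) = (2*G)/(-⅛ + p) = 2*G/(-⅛ + p))
u*(104 + k(-5, T)) = (2*I*√55)*(104 + 16*(-5)/(-1 + 8*6)) = (2*I*√55)*(104 + 16*(-5)/(-1 + 48)) = (2*I*√55)*(104 + 16*(-5)/47) = (2*I*√55)*(104 + 16*(-5)*(1/47)) = (2*I*√55)*(104 - 80/47) = (2*I*√55)*(4808/47) = 9616*I*√55/47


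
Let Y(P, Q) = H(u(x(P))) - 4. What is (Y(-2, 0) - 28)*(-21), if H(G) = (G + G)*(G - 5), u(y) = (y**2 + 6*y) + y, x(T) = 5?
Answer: -137928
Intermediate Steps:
u(y) = y**2 + 7*y
H(G) = 2*G*(-5 + G) (H(G) = (2*G)*(-5 + G) = 2*G*(-5 + G))
Y(P, Q) = 6596 (Y(P, Q) = 2*(5*(7 + 5))*(-5 + 5*(7 + 5)) - 4 = 2*(5*12)*(-5 + 5*12) - 4 = 2*60*(-5 + 60) - 4 = 2*60*55 - 4 = 6600 - 4 = 6596)
(Y(-2, 0) - 28)*(-21) = (6596 - 28)*(-21) = 6568*(-21) = -137928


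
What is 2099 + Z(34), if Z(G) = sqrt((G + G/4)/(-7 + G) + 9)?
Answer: 2099 + sqrt(3426)/18 ≈ 2102.3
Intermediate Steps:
Z(G) = sqrt(9 + 5*G/(4*(-7 + G))) (Z(G) = sqrt((G + G*(1/4))/(-7 + G) + 9) = sqrt((G + G/4)/(-7 + G) + 9) = sqrt((5*G/4)/(-7 + G) + 9) = sqrt(5*G/(4*(-7 + G)) + 9) = sqrt(9 + 5*G/(4*(-7 + G))))
2099 + Z(34) = 2099 + sqrt((-252 + 41*34)/(-7 + 34))/2 = 2099 + sqrt((-252 + 1394)/27)/2 = 2099 + sqrt((1/27)*1142)/2 = 2099 + sqrt(1142/27)/2 = 2099 + (sqrt(3426)/9)/2 = 2099 + sqrt(3426)/18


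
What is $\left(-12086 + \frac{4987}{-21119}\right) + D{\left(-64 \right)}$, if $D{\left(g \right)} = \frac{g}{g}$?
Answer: $- \frac{255228102}{21119} \approx -12085.0$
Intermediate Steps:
$D{\left(g \right)} = 1$
$\left(-12086 + \frac{4987}{-21119}\right) + D{\left(-64 \right)} = \left(-12086 + \frac{4987}{-21119}\right) + 1 = \left(-12086 + 4987 \left(- \frac{1}{21119}\right)\right) + 1 = \left(-12086 - \frac{4987}{21119}\right) + 1 = - \frac{255249221}{21119} + 1 = - \frac{255228102}{21119}$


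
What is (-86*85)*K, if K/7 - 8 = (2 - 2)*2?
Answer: -409360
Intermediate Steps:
K = 56 (K = 56 + 7*((2 - 2)*2) = 56 + 7*(0*2) = 56 + 7*0 = 56 + 0 = 56)
(-86*85)*K = -86*85*56 = -7310*56 = -409360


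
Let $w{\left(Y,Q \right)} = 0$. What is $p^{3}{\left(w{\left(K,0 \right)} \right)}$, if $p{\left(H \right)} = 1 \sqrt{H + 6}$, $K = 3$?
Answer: $6 \sqrt{6} \approx 14.697$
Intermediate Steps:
$p{\left(H \right)} = \sqrt{6 + H}$ ($p{\left(H \right)} = 1 \sqrt{6 + H} = \sqrt{6 + H}$)
$p^{3}{\left(w{\left(K,0 \right)} \right)} = \left(\sqrt{6 + 0}\right)^{3} = \left(\sqrt{6}\right)^{3} = 6 \sqrt{6}$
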